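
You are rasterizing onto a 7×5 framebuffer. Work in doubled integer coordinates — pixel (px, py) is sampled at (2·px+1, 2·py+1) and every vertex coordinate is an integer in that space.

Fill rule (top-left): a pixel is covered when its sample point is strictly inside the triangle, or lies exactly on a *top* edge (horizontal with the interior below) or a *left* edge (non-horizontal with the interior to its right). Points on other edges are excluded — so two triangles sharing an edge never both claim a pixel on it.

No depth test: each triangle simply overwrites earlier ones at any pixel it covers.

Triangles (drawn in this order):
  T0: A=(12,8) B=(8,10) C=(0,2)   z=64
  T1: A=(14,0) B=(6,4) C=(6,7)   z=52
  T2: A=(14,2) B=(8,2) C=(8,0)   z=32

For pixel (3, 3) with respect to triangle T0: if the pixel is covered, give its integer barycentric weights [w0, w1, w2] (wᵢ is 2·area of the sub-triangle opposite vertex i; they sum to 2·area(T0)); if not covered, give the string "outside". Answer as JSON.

T0:
  2·area = 48
  edge (12, 8)→(8, 10): d=(-4,2) right/bottom  bias=-1
  edge (8, 10)→(0, 2): d=(-8,-8) top-left  bias=+0
  edge (0, 2)→(12, 8): d=(12,6) right/bottom  bias=-1
    (0,1)@(1, 3): e=[42,0,6] → X  [on edge]
    (1,1)@(3, 3): e=[38,16,-6] → .
    (0,2)@(1, 5): e=[34,-16,30] → .
    (1,2)@(3, 5): e=[30,0,18] → X  [on edge]
    (2,2)@(5, 5): e=[26,16,6] → X
    (3,2)@(7, 5): e=[22,32,-6] → .
    (1,3)@(3, 7): e=[22,-16,42] → .
    (2,3)@(5, 7): e=[18,0,30] → X  [on edge]
    (3,3)@(7, 7): e=[14,16,18] → X
    (4,3)@(9, 7): e=[10,32,6] → X
    (5,3)@(11, 7): e=[6,48,-6] → .
    (2,4)@(5, 9): e=[10,-16,54] → .
    (3,4)@(7, 9): e=[6,0,42] → X  [on edge]
  covered (8 px):
    . . . . . . .
    X . . . . . .
    . X X . . . .
    . . X X X . .
    . . . X X . .
T1:
  2·area = 24  (B↔C swapped to make it positive)
  edge (14, 0)→(6, 7): d=(-8,7) right/bottom  bias=-1
  edge (6, 7)→(6, 4): d=(0,-3) top-left  bias=+0
  edge (6, 4)→(14, 0): d=(8,-4) top-left  bias=+0
    (4,1)@(9, 3): e=[11,9,4] → X
    (5,1)@(11, 3): e=[-3,15,12] → .
    (3,2)@(7, 5): e=[9,3,12] → X
    (4,2)@(9, 5): e=[-5,9,20] → .
    (3,3)@(7, 7): e=[-7,3,28] → .
  covered (2 px):
    . . . . . . .
    . . . . X . .
    . . . X . . .
    . . . . . . .
    . . . . . . .
T2:
  2·area = 12
  edge (14, 2)→(8, 2): d=(-6,0) right/bottom  bias=-1
  edge (8, 2)→(8, 0): d=(0,-2) top-left  bias=+0
  edge (8, 0)→(14, 2): d=(6,2) right/bottom  bias=-1
    (4,0)@(9, 1): e=[6,2,4] → X
    (5,0)@(11, 1): e=[6,6,0] → .  [on edge]
    (4,1)@(9, 3): e=[-6,2,16] → .
  covered (1 px):
    . . . . X . .
    . . . . . . .
    . . . . . . .
    . . . . . . .
    . . . . . . .

Result: [16,18,14]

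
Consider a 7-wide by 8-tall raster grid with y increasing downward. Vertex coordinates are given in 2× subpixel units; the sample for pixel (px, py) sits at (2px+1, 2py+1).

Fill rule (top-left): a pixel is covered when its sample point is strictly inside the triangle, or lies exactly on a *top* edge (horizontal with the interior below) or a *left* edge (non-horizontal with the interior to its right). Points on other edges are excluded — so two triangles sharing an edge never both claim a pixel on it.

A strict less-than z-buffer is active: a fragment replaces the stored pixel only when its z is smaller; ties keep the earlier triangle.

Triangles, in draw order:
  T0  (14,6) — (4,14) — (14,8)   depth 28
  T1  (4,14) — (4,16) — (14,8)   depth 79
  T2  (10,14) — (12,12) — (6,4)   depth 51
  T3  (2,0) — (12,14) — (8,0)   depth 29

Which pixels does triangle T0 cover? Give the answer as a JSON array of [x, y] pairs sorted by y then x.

T0:
  2·area = 20  (B↔C swapped to make it positive)
  edge (14, 6)→(14, 8): d=(0,2) right/bottom  bias=-1
  edge (14, 8)→(4, 14): d=(-10,6) right/bottom  bias=-1
  edge (4, 14)→(14, 6): d=(10,-8) top-left  bias=+0
    (6,3)@(13, 7): e=[2,16,2] → █
    (5,4)@(11, 9): e=[6,8,6] → █
    (6,4)@(13, 9): e=[2,-4,22] → ·
    (4,5)@(9, 11): e=[10,0,10] → ·  [on edge]
    (5,5)@(11, 11): e=[6,-12,26] → ·
  covered (2 px):
    · · · · · · ·
    · · · · · · ·
    · · · · · · ·
    · · · · · · █
    · · · · · █ ·
    · · · · · · ·
    · · · · · · ·
    · · · · · · ·
T1:
  2·area = 20  (B↔C swapped to make it positive)
  edge (4, 14)→(14, 8): d=(10,-6) top-left  bias=+0
  edge (14, 8)→(4, 16): d=(-10,8) right/bottom  bias=-1
  edge (4, 16)→(4, 14): d=(0,-2) top-left  bias=+0
    (4,5)@(9, 11): e=[0,10,10] → █  [on edge]
    (5,5)@(11, 11): e=[12,-6,14] → ·
    (3,6)@(7, 13): e=[8,6,6] → █
    (4,6)@(9, 13): e=[20,-10,10] → ·
    (2,7)@(5, 15): e=[16,2,2] → █
    (3,7)@(7, 15): e=[28,-14,6] → ·
  covered (3 px):
    · · · · · · ·
    · · · · · · ·
    · · · · · · ·
    · · · · · · ·
    · · · · · · ·
    · · · · █ · ·
    · · · █ · · ·
    · · █ · · · ·
T2:
  2·area = 28  (B↔C swapped to make it positive)
  edge (10, 14)→(6, 4): d=(-4,-10) top-left  bias=+0
  edge (6, 4)→(12, 12): d=(6,8) right/bottom  bias=-1
  edge (12, 12)→(10, 14): d=(-2,2) right/bottom  bias=-1
    (4,4)@(9, 9): e=[10,6,12] → █
    (5,4)@(11, 9): e=[30,-10,8] → ·
    (4,5)@(9, 11): e=[2,18,8] → █
    (5,5)@(11, 11): e=[22,2,4] → █
    (6,5)@(13, 11): e=[42,-14,0] → ·  [on edge]
    (4,6)@(9, 13): e=[-6,30,4] → ·
    (5,6)@(11, 13): e=[14,14,0] → ·  [on edge]
    (4,7)@(9, 15): e=[-14,42,0] → ·  [on edge]
  covered (3 px):
    · · · · · · ·
    · · · · · · ·
    · · · · · · ·
    · · · · · · ·
    · · · · █ · ·
    · · · · █ █ ·
    · · · · · · ·
    · · · · · · ·
T3:
  2·area = 84  (B↔C swapped to make it positive)
  edge (2, 0)→(8, 0): d=(6,0) top-left  bias=+0
  edge (8, 0)→(12, 14): d=(4,14) right/bottom  bias=-1
  edge (12, 14)→(2, 0): d=(-10,-14) top-left  bias=+0
    (1,0)@(3, 1): e=[6,74,4] → █
    (2,0)@(5, 1): e=[6,46,32] → █
    (3,0)@(7, 1): e=[6,18,60] → █
    (4,0)@(9, 1): e=[6,-10,88] → ·
    (1,1)@(3, 3): e=[18,82,-16] → ·
    (2,1)@(5, 3): e=[18,54,12] → █
    (4,1)@(9, 3): e=[18,-2,68] → ·
    (2,2)@(5, 5): e=[30,62,-8] → ·
    (3,2)@(7, 5): e=[30,34,20] → █
    (4,2)@(9, 5): e=[30,6,48] → █
    (5,2)@(11, 5): e=[30,-22,76] → ·
    (3,3)@(7, 7): e=[42,42,0] → █  [on edge]
  covered (11 px):
    · █ █ █ · · ·
    · · █ █ · · ·
    · · · █ █ · ·
    · · · █ █ · ·
    · · · · █ · ·
    · · · · · █ ·
    · · · · · · ·
    · · · · · · ·

Answer: [[6,3],[5,4]]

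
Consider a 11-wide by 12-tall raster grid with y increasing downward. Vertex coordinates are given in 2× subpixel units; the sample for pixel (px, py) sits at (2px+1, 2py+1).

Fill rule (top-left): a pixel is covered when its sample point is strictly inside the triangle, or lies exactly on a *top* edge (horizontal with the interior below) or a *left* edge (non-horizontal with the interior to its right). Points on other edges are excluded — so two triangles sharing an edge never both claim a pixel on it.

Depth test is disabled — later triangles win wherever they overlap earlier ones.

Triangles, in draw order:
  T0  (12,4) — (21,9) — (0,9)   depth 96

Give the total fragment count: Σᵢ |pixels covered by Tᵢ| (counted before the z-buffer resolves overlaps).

T0:
  2·area = 105
  edge (12, 4)→(21, 9): d=(9,5) right/bottom  bias=-1
  edge (21, 9)→(0, 9): d=(-21,0) right/bottom  bias=-1
  edge (0, 9)→(12, 4): d=(12,-5) top-left  bias=+0
    (5,2)@(11, 5): e=[14,84,7] → #
    (6,2)@(13, 5): e=[4,84,17] → #
    (7,2)@(15, 5): e=[-6,84,27] → ·
    (2,3)@(5, 7): e=[62,42,1] → #
    (3,3)@(7, 7): e=[52,42,11] → #
    (4,3)@(9, 7): e=[42,42,21] → #
    (7,3)@(15, 7): e=[12,42,51] → #
    (8,3)@(17, 7): e=[2,42,61] → #
    (9,3)@(19, 7): e=[-8,42,71] → ·
    (0,4)@(1, 9): e=[100,0,5] → ·  [on edge]
    (1,4)@(3, 9): e=[90,0,15] → ·  [on edge]
    (2,4)@(5, 9): e=[80,0,25] → ·  [on edge]
    (3,4)@(7, 9): e=[70,0,35] → ·  [on edge]
    (4,4)@(9, 9): e=[60,0,45] → ·  [on edge]
    (5,4)@(11, 9): e=[50,0,55] → ·  [on edge]
    (6,4)@(13, 9): e=[40,0,65] → ·  [on edge]
    (7,4)@(15, 9): e=[30,0,75] → ·  [on edge]
    (8,4)@(17, 9): e=[20,0,85] → ·  [on edge]
    (9,4)@(19, 9): e=[10,0,95] → ·  [on edge]
    (10,4)@(21, 9): e=[0,0,105] → ·  [on edge]
  covered (9 px):
    · · · · · · · · · · ·
    · · · · · · · · · · ·
    · · · · · # # · · · ·
    · · # # # # # # # · ·
    · · · · · · · · · · ·
    · · · · · · · · · · ·
    · · · · · · · · · · ·
    · · · · · · · · · · ·
    · · · · · · · · · · ·
    · · · · · · · · · · ·
    · · · · · · · · · · ·
    · · · · · · · · · · ·

Answer: 9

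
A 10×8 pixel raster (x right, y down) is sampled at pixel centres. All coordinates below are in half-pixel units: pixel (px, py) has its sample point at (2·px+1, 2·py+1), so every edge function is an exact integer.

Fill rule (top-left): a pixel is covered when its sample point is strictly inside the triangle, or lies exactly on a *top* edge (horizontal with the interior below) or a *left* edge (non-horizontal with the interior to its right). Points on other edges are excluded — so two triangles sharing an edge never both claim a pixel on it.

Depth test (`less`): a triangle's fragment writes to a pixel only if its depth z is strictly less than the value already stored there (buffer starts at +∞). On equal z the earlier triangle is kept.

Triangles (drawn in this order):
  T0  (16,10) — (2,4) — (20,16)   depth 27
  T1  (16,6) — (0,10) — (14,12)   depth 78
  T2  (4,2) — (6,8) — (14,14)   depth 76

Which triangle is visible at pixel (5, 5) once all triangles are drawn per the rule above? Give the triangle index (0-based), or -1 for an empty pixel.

T0:
  2·area = 60  (B↔C swapped to make it positive)
  edge (16, 10)→(20, 16): d=(4,6) right/bottom  bias=-1
  edge (20, 16)→(2, 4): d=(-18,-12) top-left  bias=+0
  edge (2, 4)→(16, 10): d=(14,6) right/bottom  bias=-1
    (3,3)@(7, 7): e=[42,6,12] → █
    (4,3)@(9, 7): e=[30,30,0] → ·  [on edge]
    (3,4)@(7, 9): e=[50,-30,40] → ·
    (5,4)@(11, 9): e=[26,18,16] → █
    (6,4)@(13, 9): e=[14,42,4] → █
    (7,4)@(15, 9): e=[2,66,-8] → ·
    (5,5)@(11, 11): e=[34,-18,44] → ·
    (6,5)@(13, 11): e=[22,6,32] → █
    (7,5)@(15, 11): e=[10,30,20] → █
    (8,5)@(17, 11): e=[-2,54,8] → ·
    (6,6)@(13, 13): e=[30,-30,60] → ·
    (7,6)@(15, 13): e=[18,-6,48] → ·
  covered (7 px):
    · · · · · · · · · ·
    · · · · · · · · · ·
    · · · · · · · · · ·
    · · · █ · · · · · ·
    · · · · · █ █ · · ·
    · · · · · · █ █ · ·
    · · · · · · · · █ ·
    · · · · · · · · · █
T1:
  2·area = 88  (B↔C swapped to make it positive)
  edge (16, 6)→(14, 12): d=(-2,6) right/bottom  bias=-1
  edge (14, 12)→(0, 10): d=(-14,-2) top-left  bias=+0
  edge (0, 10)→(16, 6): d=(16,-4) top-left  bias=+0
    (8,1)@(17, 3): e=[0,132,-44] → ·  [on edge]
    (6,3)@(13, 7): e=[16,68,4] → █
    (7,3)@(15, 7): e=[4,72,12] → █
    (8,3)@(17, 7): e=[-8,76,20] → ·
    (2,4)@(5, 9): e=[60,24,4] → █
    (3,4)@(7, 9): e=[48,28,12] → █
    (4,4)@(9, 9): e=[36,32,20] → █
    (5,4)@(11, 9): e=[24,36,28] → █
    (7,4)@(15, 9): e=[0,44,44] → ·  [on edge]
    (2,5)@(5, 11): e=[56,-4,36] → ·
    (3,5)@(7, 11): e=[44,0,44] → █  [on edge]
    (7,5)@(15, 11): e=[-4,16,76] → ·
    (6,7)@(13, 15): e=[0,-44,132] → ·  [on edge]
  covered (11 px):
    · · · · · · · · · ·
    · · · · · · · · · ·
    · · · · · · · · · ·
    · · · · · · █ █ · ·
    · · █ █ █ █ █ · · ·
    · · · █ █ █ █ · · ·
    · · · · · · · · · ·
    · · · · · · · · · ·
T2:
  2·area = 36  (B↔C swapped to make it positive)
  edge (4, 2)→(14, 14): d=(10,12) right/bottom  bias=-1
  edge (14, 14)→(6, 8): d=(-8,-6) top-left  bias=+0
  edge (6, 8)→(4, 2): d=(-2,-6) top-left  bias=+0
    (2,2)@(5, 5): e=[18,18,0] → █  [on edge]
    (3,2)@(7, 5): e=[-6,30,12] → ·
    (2,3)@(5, 7): e=[38,2,-4] → ·
    (3,3)@(7, 7): e=[14,14,8] → █
    (4,3)@(9, 7): e=[-10,26,20] → ·
    (3,4)@(7, 9): e=[34,-2,4] → ·
    (4,4)@(9, 9): e=[10,10,16] → █
    (5,4)@(11, 9): e=[-14,22,28] → ·
    (3,5)@(7, 11): e=[54,-18,0] → ·  [on edge]
    (4,5)@(9, 11): e=[30,-6,12] → ·
    (5,5)@(11, 11): e=[6,6,24] → █
    (6,5)@(13, 11): e=[-18,18,36] → ·
  covered (5 px):
    · · · · · · · · · ·
    · · · · · · · · · ·
    · · █ · · · · · · ·
    · · · █ · · · · · ·
    · · · · █ · · · · ·
    · · · · · █ · · · ·
    · · · · · · █ · · ·
    · · · · · · · · · ·

Z-buffer (winner per pixel, '.' = empty):
  . . . . . . . . . .
  . . . . . . . . . .
  . . 2 . . . . . . .
  . . . 0 . . 1 1 . .
  . . 1 1 2 0 0 . . .
  . . . 1 1 2 0 0 . .
  . . . . . . 2 . 0 .
  . . . . . . . . . 0

Result: 2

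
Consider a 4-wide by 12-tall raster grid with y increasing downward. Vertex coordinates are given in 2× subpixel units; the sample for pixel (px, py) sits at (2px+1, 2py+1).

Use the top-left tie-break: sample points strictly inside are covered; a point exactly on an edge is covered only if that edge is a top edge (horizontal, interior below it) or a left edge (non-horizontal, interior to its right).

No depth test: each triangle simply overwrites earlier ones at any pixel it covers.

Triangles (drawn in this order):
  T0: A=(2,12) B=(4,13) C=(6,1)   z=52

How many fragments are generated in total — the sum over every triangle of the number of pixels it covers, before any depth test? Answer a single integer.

T0:
  2·area = 26  (B↔C swapped to make it positive)
  edge (2, 12)→(6, 1): d=(4,-11) top-left  bias=+0
  edge (6, 1)→(4, 13): d=(-2,12) right/bottom  bias=-1
  edge (4, 13)→(2, 12): d=(-2,-1) top-left  bias=+0
    (2,2)@(5, 5): e=[5,4,17] → █
    (3,2)@(7, 5): e=[27,-20,19] → ·
    (2,3)@(5, 7): e=[13,0,13] → ·  [on edge]
    (1,5)@(3, 11): e=[7,16,3] → █
    (2,5)@(5, 11): e=[29,-8,5] → ·
    (1,6)@(3, 13): e=[15,12,-1] → ·
    (1,9)@(3, 19): e=[39,0,-13] → ·  [on edge]
  covered (2 px):
    · · · ·
    · · · ·
    · · █ ·
    · · · ·
    · · · ·
    · █ · ·
    · · · ·
    · · · ·
    · · · ·
    · · · ·
    · · · ·
    · · · ·

Final: 2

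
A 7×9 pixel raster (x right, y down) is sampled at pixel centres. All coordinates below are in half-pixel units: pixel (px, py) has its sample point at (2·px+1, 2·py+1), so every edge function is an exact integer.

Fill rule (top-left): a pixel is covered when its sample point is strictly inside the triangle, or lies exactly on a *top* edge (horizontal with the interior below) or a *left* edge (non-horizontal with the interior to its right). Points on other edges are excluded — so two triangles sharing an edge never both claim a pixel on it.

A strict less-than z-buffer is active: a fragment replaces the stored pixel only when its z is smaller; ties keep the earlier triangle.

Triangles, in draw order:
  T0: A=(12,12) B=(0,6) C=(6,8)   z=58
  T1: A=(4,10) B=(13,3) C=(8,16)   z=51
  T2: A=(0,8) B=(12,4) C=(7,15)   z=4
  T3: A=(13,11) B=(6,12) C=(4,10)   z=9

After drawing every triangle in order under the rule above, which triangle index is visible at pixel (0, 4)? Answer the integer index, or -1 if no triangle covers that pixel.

T0:
  2·area = 12
  edge (12, 12)→(0, 6): d=(-12,-6) top-left  bias=+0
  edge (0, 6)→(6, 8): d=(6,2) right/bottom  bias=-1
  edge (6, 8)→(12, 12): d=(6,4) right/bottom  bias=-1
    (1,3)@(3, 7): e=[6,0,6] → .  [on edge]
    (3,4)@(7, 9): e=[6,4,2] → X
    (4,4)@(9, 9): e=[18,0,-6] → .  [on edge]
    (3,5)@(7, 11): e=[-18,16,14] → .
  covered (1 px):
    . . . . . . .
    . . . . . . .
    . . . . . . .
    . . . . . . .
    . . . X . . .
    . . . . . . .
    . . . . . . .
    . . . . . . .
    . . . . . . .
T1:
  2·area = 82
  edge (4, 10)→(13, 3): d=(9,-7) top-left  bias=+0
  edge (13, 3)→(8, 16): d=(-5,13) right/bottom  bias=-1
  edge (8, 16)→(4, 10): d=(-4,-6) top-left  bias=+0
    (6,1)@(13, 3): e=[0,0,82] → .  [on edge]
    (5,2)@(11, 5): e=[4,16,62] → X
    (6,2)@(13, 5): e=[18,-10,74] → .
    (4,3)@(9, 7): e=[8,32,42] → X
    (6,3)@(13, 7): e=[36,-20,66] → .
    (3,4)@(7, 9): e=[12,48,22] → X
    (5,4)@(11, 9): e=[40,-4,46] → .
    (2,5)@(5, 11): e=[16,64,2] → X
    (5,5)@(11, 11): e=[58,-14,38] → .
    (2,6)@(5, 13): e=[34,54,-6] → .
    (3,6)@(7, 13): e=[48,28,6] → X
    (5,6)@(11, 13): e=[76,-24,30] → .
  covered (10 px):
    . . . . . . .
    . . . . . . .
    . . . . . X .
    . . . . X X .
    . . . X X . .
    . . X X X . .
    . . . X X . .
    . . . . . . .
    . . . . . . .
T2:
  2·area = 112
  edge (0, 8)→(12, 4): d=(12,-4) top-left  bias=+0
  edge (12, 4)→(7, 15): d=(-5,11) right/bottom  bias=-1
  edge (7, 15)→(0, 8): d=(-7,-7) top-left  bias=+0
    (4,2)@(9, 5): e=[0,28,84] → X  [on edge]
    (5,2)@(11, 5): e=[8,6,98] → X
    (6,2)@(13, 5): e=[16,-16,112] → .
    (1,3)@(3, 7): e=[0,84,28] → X  [on edge]
    (2,3)@(5, 7): e=[8,62,42] → X
    (3,3)@(7, 7): e=[16,40,56] → X
    (5,3)@(11, 7): e=[32,-4,84] → .
    (0,4)@(1, 9): e=[16,96,0] → X  [on edge]
    (5,4)@(11, 9): e=[56,-14,70] → .
    (0,5)@(1, 11): e=[40,86,-14] → .
    (1,5)@(3, 11): e=[48,64,0] → X  [on edge]
    (4,5)@(9, 11): e=[72,-2,42] → .
    (2,6)@(5, 13): e=[80,32,0] → X  [on edge]
    (3,7)@(7, 15): e=[112,0,0] → .  [on edge]
    (4,8)@(9, 17): e=[144,-32,0] → .  [on edge]
  covered (16 px):
    . . . . . . .
    . . . . . . .
    . . . . X X .
    . X X X X . .
    X X X X X . .
    . X X X . . .
    . . X X . . .
    . . . . . . .
    . . . . . . .
T3:
  2·area = 16
  edge (13, 11)→(6, 12): d=(-7,1) right/bottom  bias=-1
  edge (6, 12)→(4, 10): d=(-2,-2) top-left  bias=+0
  edge (4, 10)→(13, 11): d=(9,1) right/bottom  bias=-1
    (0,3)@(1, 7): e=[40,0,-24] → .  [on edge]
    (1,4)@(3, 9): e=[24,0,-8] → .  [on edge]
    (2,5)@(5, 11): e=[8,0,8] → X  [on edge]
    (3,5)@(7, 11): e=[6,4,6] → X
    (4,5)@(9, 11): e=[4,8,4] → X
    (5,5)@(11, 11): e=[2,12,2] → X
    (6,5)@(13, 11): e=[0,16,0] → .  [on edge]
    (2,6)@(5, 13): e=[-6,-4,26] → .
    (3,6)@(7, 13): e=[-8,0,24] → .  [on edge]
    (4,6)@(9, 13): e=[-10,4,22] → .
    (5,6)@(11, 13): e=[-12,8,20] → .
    (4,7)@(9, 15): e=[-24,0,40] → .  [on edge]
    (5,8)@(11, 17): e=[-40,0,56] → .  [on edge]
  covered (4 px):
    . . . . . . .
    . . . . . . .
    . . . . . . .
    . . . . . . .
    . . . . . . .
    . . X X X X .
    . . . . . . .
    . . . . . . .
    . . . . . . .

Z-buffer (winner per pixel, '.' = empty):
  . . . . . . .
  . . . . . . .
  . . . . 2 2 .
  . 2 2 2 2 1 .
  2 2 2 2 2 . .
  . 2 2 2 3 3 .
  . . 2 2 1 . .
  . . . . . . .
  . . . . . . .

Answer: 2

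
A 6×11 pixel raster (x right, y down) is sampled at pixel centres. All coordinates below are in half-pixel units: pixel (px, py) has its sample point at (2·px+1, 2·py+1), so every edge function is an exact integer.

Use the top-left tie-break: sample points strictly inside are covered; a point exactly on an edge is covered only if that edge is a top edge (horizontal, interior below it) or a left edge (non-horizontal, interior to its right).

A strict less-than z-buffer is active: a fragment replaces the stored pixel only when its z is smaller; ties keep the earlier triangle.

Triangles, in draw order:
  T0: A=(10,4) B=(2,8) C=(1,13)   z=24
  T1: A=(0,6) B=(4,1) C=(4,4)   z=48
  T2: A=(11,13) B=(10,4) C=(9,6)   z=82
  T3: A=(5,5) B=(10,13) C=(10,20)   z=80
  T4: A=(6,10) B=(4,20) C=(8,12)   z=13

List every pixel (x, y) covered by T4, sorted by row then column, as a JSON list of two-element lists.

T0:
  2·area = 36  (B↔C swapped to make it positive)
  edge (10, 4)→(1, 13): d=(-9,9) right/bottom  bias=-1
  edge (1, 13)→(2, 8): d=(1,-5) top-left  bias=+0
  edge (2, 8)→(10, 4): d=(8,-4) top-left  bias=+0
    (1,1)@(3, 3): e=[72,0,-36] → ·  [on edge]
    (5,1)@(11, 3): e=[0,40,-4] → ·  [on edge]
    (4,2)@(9, 5): e=[0,32,4] → ·  [on edge]
    (2,3)@(5, 7): e=[18,14,4] → #
    (3,3)@(7, 7): e=[0,24,12] → ·  [on edge]
    (1,4)@(3, 9): e=[18,6,12] → #
    (2,4)@(5, 9): e=[0,16,20] → ·  [on edge]
    (1,5)@(3, 11): e=[0,8,28] → ·  [on edge]
    (0,6)@(1, 13): e=[0,0,36] → ·  [on edge]
  covered (2 px):
    · · · · · ·
    · · · · · ·
    · · · · · ·
    · · # · · ·
    · # · · · ·
    · · · · · ·
    · · · · · ·
    · · · · · ·
    · · · · · ·
    · · · · · ·
    · · · · · ·
T1:
  2·area = 12
  edge (0, 6)→(4, 1): d=(4,-5) top-left  bias=+0
  edge (4, 1)→(4, 4): d=(0,3) right/bottom  bias=-1
  edge (4, 4)→(0, 6): d=(-4,2) right/bottom  bias=-1
    (1,1)@(3, 3): e=[3,3,6] → #
    (2,1)@(5, 3): e=[13,-3,2] → ·
    (0,2)@(1, 5): e=[1,9,2] → #
    (1,2)@(3, 5): e=[11,3,-2] → ·
    (0,3)@(1, 7): e=[9,9,-6] → ·
  covered (2 px):
    · · · · · ·
    · # · · · ·
    # · · · · ·
    · · · · · ·
    · · · · · ·
    · · · · · ·
    · · · · · ·
    · · · · · ·
    · · · · · ·
    · · · · · ·
    · · · · · ·
T2:
  2·area = 11  (B↔C swapped to make it positive)
  edge (11, 13)→(9, 6): d=(-2,-7) top-left  bias=+0
  edge (9, 6)→(10, 4): d=(1,-2) top-left  bias=+0
  edge (10, 4)→(11, 13): d=(1,9) right/bottom  bias=-1
    (5,6)@(11, 13): e=[0,11,0] → ·  [on edge]
  covered (0 px):
    · · · · · ·
    · · · · · ·
    · · · · · ·
    · · · · · ·
    · · · · · ·
    · · · · · ·
    · · · · · ·
    · · · · · ·
    · · · · · ·
    · · · · · ·
    · · · · · ·
T3:
  2·area = 35
  edge (5, 5)→(10, 13): d=(5,8) right/bottom  bias=-1
  edge (10, 13)→(10, 20): d=(0,7) right/bottom  bias=-1
  edge (10, 20)→(5, 5): d=(-5,-15) top-left  bias=+0
    (2,2)@(5, 5): e=[0,35,0] → ·  [on edge]
    (3,4)@(7, 9): e=[4,21,10] → #
    (4,4)@(9, 9): e=[-12,7,40] → ·
    (3,5)@(7, 11): e=[14,21,0] → #  [on edge]
    (4,5)@(9, 11): e=[-2,7,30] → ·
    (3,6)@(7, 13): e=[24,21,-10] → ·
    (4,6)@(9, 13): e=[8,7,20] → #
    (5,6)@(11, 13): e=[-8,-7,50] → ·
    (4,7)@(9, 15): e=[18,7,10] → #
    (5,7)@(11, 15): e=[2,-7,40] → ·
    (4,8)@(9, 17): e=[28,7,0] → #  [on edge]
    (5,8)@(11, 17): e=[12,-7,30] → ·
  covered (5 px):
    · · · · · ·
    · · · · · ·
    · · · · · ·
    · · · · · ·
    · · · # · ·
    · · · # · ·
    · · · · # ·
    · · · · # ·
    · · · · # ·
    · · · · · ·
    · · · · · ·
T4:
  2·area = 24  (B↔C swapped to make it positive)
  edge (6, 10)→(8, 12): d=(2,2) right/bottom  bias=-1
  edge (8, 12)→(4, 20): d=(-4,8) right/bottom  bias=-1
  edge (4, 20)→(6, 10): d=(2,-10) top-left  bias=+0
    (0,2)@(1, 5): e=[0,84,-60] → ·  [on edge]
    (3,2)@(7, 5): e=[-12,36,0] → ·  [on edge]
    (1,3)@(3, 7): e=[0,60,-36] → ·  [on edge]
    (2,4)@(5, 9): e=[0,36,-12] → ·  [on edge]
    (3,5)@(7, 11): e=[0,12,12] → ·  [on edge]
    (3,6)@(7, 13): e=[4,4,16] → #
    (4,6)@(9, 13): e=[0,-12,36] → ·  [on edge]
    (2,7)@(5, 15): e=[12,12,0] → #  [on edge]
    (3,7)@(7, 15): e=[8,-4,20] → ·
    (5,7)@(11, 15): e=[0,-36,60] → ·  [on edge]
    (2,8)@(5, 17): e=[16,4,4] → #
    (3,8)@(7, 17): e=[12,-12,24] → ·
  covered (3 px):
    · · · · · ·
    · · · · · ·
    · · · · · ·
    · · · · · ·
    · · · · · ·
    · · · · · ·
    · · · # · ·
    · · # · · ·
    · · # · · ·
    · · · · · ·
    · · · · · ·

Answer: [[3,6],[2,7],[2,8]]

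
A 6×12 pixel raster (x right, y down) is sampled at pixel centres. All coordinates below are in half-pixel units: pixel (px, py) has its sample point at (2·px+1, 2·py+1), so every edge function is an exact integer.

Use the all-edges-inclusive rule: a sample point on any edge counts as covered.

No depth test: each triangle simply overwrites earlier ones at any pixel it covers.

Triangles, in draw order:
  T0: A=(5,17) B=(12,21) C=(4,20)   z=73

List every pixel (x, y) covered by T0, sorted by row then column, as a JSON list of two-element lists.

T0:
  2·area = 25
  edge (5, 17)→(12, 21): d=(7,4) inclusive
  edge (12, 21)→(4, 20): d=(-8,-1) inclusive
  edge (4, 20)→(5, 17): d=(1,-3) inclusive
    (4,2)@(9, 5): e=[-100,125,0] → .  [on edge]
    (3,5)@(7, 11): e=[-50,75,0] → .  [on edge]
    (2,8)@(5, 17): e=[0,25,0] → X  [on edge]
    (3,8)@(7, 17): e=[-8,27,6] → .
    (2,9)@(5, 19): e=[14,9,2] → X
    (3,9)@(7, 19): e=[6,11,8] → X
    (4,9)@(9, 19): e=[-2,13,14] → .
    (2,10)@(5, 21): e=[28,-7,4] → .
    (3,10)@(7, 21): e=[20,-5,10] → .
    (1,11)@(3, 23): e=[50,-25,0] → .  [on edge]
  covered (3 px):
    . . . . . .
    . . . . . .
    . . . . . .
    . . . . . .
    . . . . . .
    . . . . . .
    . . . . . .
    . . . . . .
    . . X . . .
    . . X X . .
    . . . . . .
    . . . . . .

Answer: [[2,8],[2,9],[3,9]]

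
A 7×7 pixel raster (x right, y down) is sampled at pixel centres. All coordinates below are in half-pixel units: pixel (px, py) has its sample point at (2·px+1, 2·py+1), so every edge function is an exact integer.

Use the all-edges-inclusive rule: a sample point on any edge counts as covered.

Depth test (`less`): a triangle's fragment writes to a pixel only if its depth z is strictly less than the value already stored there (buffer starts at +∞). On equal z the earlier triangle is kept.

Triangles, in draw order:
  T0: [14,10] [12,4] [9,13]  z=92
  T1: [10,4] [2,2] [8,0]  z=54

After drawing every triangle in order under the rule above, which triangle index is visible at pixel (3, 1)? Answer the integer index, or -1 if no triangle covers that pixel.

T0:
  2·area = 36  (B↔C swapped to make it positive)
  edge (14, 10)→(9, 13): d=(-5,3) inclusive
  edge (9, 13)→(12, 4): d=(3,-9) inclusive
  edge (12, 4)→(14, 10): d=(2,6) inclusive
    (5,0)@(11, 1): e=[54,-18,0] → ·  [on edge]
    (6,0)@(13, 1): e=[48,0,-12] → ·  [on edge]
    (5,3)@(11, 7): e=[24,0,12] → █  [on edge]
    (6,3)@(13, 7): e=[18,18,0] → █  [on edge]
    (5,4)@(11, 9): e=[14,6,16] → █
    (5,5)@(11, 11): e=[4,12,20] → █
    (6,5)@(13, 11): e=[-2,30,8] → ·
    (4,6)@(9, 13): e=[0,0,36] → █  [on edge]
    (5,6)@(11, 13): e=[-6,18,24] → ·
  covered (6 px):
    · · · · · · ·
    · · · · · · ·
    · · · · · · ·
    · · · · · █ █
    · · · · · █ █
    · · · · · █ ·
    · · · · █ · ·
T1:
  2·area = 28
  edge (10, 4)→(2, 2): d=(-8,-2) inclusive
  edge (2, 2)→(8, 0): d=(6,-2) inclusive
  edge (8, 0)→(10, 4): d=(2,4) inclusive
    (2,0)@(5, 1): e=[14,0,14] → █  [on edge]
    (3,0)@(7, 1): e=[18,4,6] → █
    (4,0)@(9, 1): e=[22,8,-2] → ·
    (2,1)@(5, 3): e=[-2,12,18] → ·
    (3,1)@(7, 3): e=[2,16,10] → █
    (4,1)@(9, 3): e=[6,20,2] → █
    (5,1)@(11, 3): e=[10,24,-6] → ·
    (3,2)@(7, 5): e=[-14,28,14] → ·
    (4,2)@(9, 5): e=[-10,32,6] → ·
  covered (4 px):
    · · █ █ · · ·
    · · · █ █ · ·
    · · · · · · ·
    · · · · · · ·
    · · · · · · ·
    · · · · · · ·
    · · · · · · ·

Z-buffer (winner per pixel, '.' = empty):
  . . 1 1 . . .
  . . . 1 1 . .
  . . . . . . .
  . . . . . 0 0
  . . . . . 0 0
  . . . . . 0 .
  . . . . 0 . .

Answer: 1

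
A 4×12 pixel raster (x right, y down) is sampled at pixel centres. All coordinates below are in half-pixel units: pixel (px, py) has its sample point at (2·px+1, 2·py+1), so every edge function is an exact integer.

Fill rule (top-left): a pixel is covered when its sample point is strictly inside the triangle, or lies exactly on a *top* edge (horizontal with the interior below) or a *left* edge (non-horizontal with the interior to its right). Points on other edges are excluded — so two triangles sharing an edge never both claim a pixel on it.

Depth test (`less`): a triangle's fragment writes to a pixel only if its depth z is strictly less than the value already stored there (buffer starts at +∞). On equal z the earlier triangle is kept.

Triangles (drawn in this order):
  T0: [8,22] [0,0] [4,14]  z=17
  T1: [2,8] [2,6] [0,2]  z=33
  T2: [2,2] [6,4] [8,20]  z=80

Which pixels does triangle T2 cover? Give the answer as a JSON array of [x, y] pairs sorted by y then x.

T0:
  2·area = 24  (B↔C swapped to make it positive)
  edge (8, 22)→(4, 14): d=(-4,-8) top-left  bias=+0
  edge (4, 14)→(0, 0): d=(-4,-14) top-left  bias=+0
  edge (0, 0)→(8, 22): d=(8,22) right/bottom  bias=-1
    (0,1)@(1, 3): e=[20,2,2] → █
    (1,1)@(3, 3): e=[36,30,-42] → ·
    (0,2)@(1, 5): e=[12,-6,18] → ·
    (1,4)@(3, 9): e=[12,6,6] → █
    (2,4)@(5, 9): e=[28,34,-38] → ·
    (1,5)@(3, 11): e=[4,-2,22] → ·
    (2,7)@(5, 15): e=[4,10,10] → █
    (3,7)@(7, 15): e=[20,38,-34] → ·
    (2,8)@(5, 17): e=[-4,2,26] → ·
  covered (3 px):
    · · · ·
    █ · · ·
    · · · ·
    · · · ·
    · █ · ·
    · · · ·
    · · · ·
    · · █ ·
    · · · ·
    · · · ·
    · · · ·
    · · · ·
T1:
  2·area = 4  (B↔C swapped to make it positive)
  edge (2, 8)→(0, 2): d=(-2,-6) top-left  bias=+0
  edge (0, 2)→(2, 6): d=(2,4) right/bottom  bias=-1
  edge (2, 6)→(2, 8): d=(0,2) right/bottom  bias=-1
    (0,2)@(1, 5): e=[0,2,2] → █  [on edge]
    (1,2)@(3, 5): e=[12,-6,-2] → ·
    (0,3)@(1, 7): e=[-4,6,2] → ·
    (1,5)@(3, 11): e=[0,6,-2] → ·  [on edge]
    (2,8)@(5, 17): e=[0,10,-6] → ·  [on edge]
    (3,11)@(7, 23): e=[0,14,-10] → ·  [on edge]
  covered (1 px):
    · · · ·
    · · · ·
    █ · · ·
    · · · ·
    · · · ·
    · · · ·
    · · · ·
    · · · ·
    · · · ·
    · · · ·
    · · · ·
    · · · ·
T2:
  2·area = 60
  edge (2, 2)→(6, 4): d=(4,2) right/bottom  bias=-1
  edge (6, 4)→(8, 20): d=(2,16) right/bottom  bias=-1
  edge (8, 20)→(2, 2): d=(-6,-18) top-left  bias=+0
    (1,1)@(3, 3): e=[2,46,12] → █
    (2,1)@(5, 3): e=[-2,14,48] → ·
    (1,2)@(3, 5): e=[10,50,0] → █  [on edge]
    (2,2)@(5, 5): e=[6,18,36] → █
    (3,2)@(7, 5): e=[2,-14,72] → ·
    (1,3)@(3, 7): e=[18,54,-12] → ·
    (2,3)@(5, 7): e=[14,22,24] → █
    (3,3)@(7, 7): e=[10,-10,60] → ·
    (2,4)@(5, 9): e=[22,26,12] → █
    (3,4)@(7, 9): e=[18,-6,48] → ·
    (2,5)@(5, 11): e=[30,30,0] → █  [on edge]
    (3,5)@(7, 11): e=[26,-2,36] → ·
    (3,8)@(7, 17): e=[50,10,0] → █  [on edge]
  covered (9 px):
    · · · ·
    · █ · ·
    · █ █ ·
    · · █ ·
    · · █ ·
    · · █ ·
    · · · █
    · · · █
    · · · █
    · · · ·
    · · · ·
    · · · ·

Final: [[1,1],[1,2],[2,2],[2,3],[2,4],[2,5],[3,6],[3,7],[3,8]]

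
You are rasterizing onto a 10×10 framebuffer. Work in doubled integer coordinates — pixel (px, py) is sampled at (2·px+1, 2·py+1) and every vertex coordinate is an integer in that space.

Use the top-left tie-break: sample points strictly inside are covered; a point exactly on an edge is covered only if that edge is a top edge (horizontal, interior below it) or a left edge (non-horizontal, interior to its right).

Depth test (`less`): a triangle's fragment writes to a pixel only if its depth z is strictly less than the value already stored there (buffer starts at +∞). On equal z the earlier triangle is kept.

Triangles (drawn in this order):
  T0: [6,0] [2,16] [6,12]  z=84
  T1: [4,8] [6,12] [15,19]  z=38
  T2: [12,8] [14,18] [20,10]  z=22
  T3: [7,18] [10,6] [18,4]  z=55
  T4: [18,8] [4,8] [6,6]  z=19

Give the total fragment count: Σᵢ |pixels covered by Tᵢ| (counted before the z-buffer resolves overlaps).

T0:
  2·area = 48  (B↔C swapped to make it positive)
  edge (6, 0)→(6, 12): d=(0,12) right/bottom  bias=-1
  edge (6, 12)→(2, 16): d=(-4,4) right/bottom  bias=-1
  edge (2, 16)→(6, 0): d=(4,-16) top-left  bias=+0
    (8,0)@(17, 1): e=[-132,0,180] → .  [on edge]
    (7,1)@(15, 3): e=[-108,0,156] → .  [on edge]
    (2,2)@(5, 5): e=[12,32,4] → X
    (3,2)@(7, 5): e=[-12,24,36] → .
    (6,2)@(13, 5): e=[-84,0,132] → .  [on edge]
    (2,3)@(5, 7): e=[12,24,12] → X
    (3,3)@(7, 7): e=[-12,16,44] → .
    (5,3)@(11, 7): e=[-60,0,108] → .  [on edge]
    (2,4)@(5, 9): e=[12,16,20] → X
    (3,4)@(7, 9): e=[-12,8,52] → .
    (4,4)@(9, 9): e=[-36,0,84] → .  [on edge]
    (2,5)@(5, 11): e=[12,8,28] → X
    (3,5)@(7, 11): e=[-12,0,60] → .  [on edge]
    (2,6)@(5, 13): e=[12,0,36] → .  [on edge]
    (1,7)@(3, 15): e=[36,0,12] → .  [on edge]
    (0,8)@(1, 17): e=[60,0,-12] → .  [on edge]
  covered (5 px):
    . . . . . . . . . .
    . . . . . . . . . .
    . . X . . . . . . .
    . . X . . . . . . .
    . . X . . . . . . .
    . . X . . . . . . .
    . X . . . . . . . .
    . . . . . . . . . .
    . . . . . . . . . .
    . . . . . . . . . .
T1:
  2·area = 22  (B↔C swapped to make it positive)
  edge (4, 8)→(15, 19): d=(11,11) right/bottom  bias=-1
  edge (15, 19)→(6, 12): d=(-9,-7) top-left  bias=+0
  edge (6, 12)→(4, 8): d=(-2,-4) top-left  bias=+0
    (0,2)@(1, 5): e=[0,28,-6] → .  [on edge]
    (1,3)@(3, 7): e=[0,24,-2] → .  [on edge]
    (2,4)@(5, 9): e=[0,20,2] → .  [on edge]
    (3,5)@(7, 11): e=[0,16,6] → .  [on edge]
    (4,6)@(9, 13): e=[0,12,10] → .  [on edge]
    (5,7)@(11, 15): e=[0,8,14] → .  [on edge]
    (6,8)@(13, 17): e=[0,4,18] → .  [on edge]
    (7,9)@(15, 19): e=[0,0,22] → .  [on edge]
  covered (0 px):
    . . . . . . . . . .
    . . . . . . . . . .
    . . . . . . . . . .
    . . . . . . . . . .
    . . . . . . . . . .
    . . . . . . . . . .
    . . . . . . . . . .
    . . . . . . . . . .
    . . . . . . . . . .
    . . . . . . . . . .
T2:
  2·area = 76  (B↔C swapped to make it positive)
  edge (12, 8)→(20, 10): d=(8,2) right/bottom  bias=-1
  edge (20, 10)→(14, 18): d=(-6,8) right/bottom  bias=-1
  edge (14, 18)→(12, 8): d=(-2,-10) top-left  bias=+0
    (5,1)@(11, 3): e=[-38,114,0] → .  [on edge]
    (6,4)@(13, 9): e=[6,62,8] → X
    (7,4)@(15, 9): e=[2,46,28] → X
    (8,4)@(17, 9): e=[-2,30,48] → .
    (6,5)@(13, 11): e=[22,50,4] → X
    (8,5)@(17, 11): e=[14,18,44] → X
    (9,5)@(19, 11): e=[10,2,64] → X
    (6,6)@(13, 13): e=[38,38,0] → X  [on edge]
    (9,6)@(19, 13): e=[26,-10,60] → .
    (6,7)@(13, 15): e=[54,26,-4] → .
    (7,7)@(15, 15): e=[50,10,16] → X
    (8,7)@(17, 15): e=[46,-6,36] → .
  covered (10 px):
    . . . . . . . . . .
    . . . . . . . . . .
    . . . . . . . . . .
    . . . . . . . . . .
    . . . . . . X X . .
    . . . . . . X X X X
    . . . . . . X X X .
    . . . . . . . X . .
    . . . . . . . . . .
    . . . . . . . . . .
T3:
  2·area = 90
  edge (7, 18)→(10, 6): d=(3,-12) top-left  bias=+0
  edge (10, 6)→(18, 4): d=(8,-2) top-left  bias=+0
  edge (18, 4)→(7, 18): d=(-11,14) right/bottom  bias=-1
    (7,2)@(15, 5): e=[57,2,31] → X
    (8,2)@(17, 5): e=[81,6,3] → X
    (9,2)@(19, 5): e=[105,10,-25] → .
    (5,3)@(11, 7): e=[15,10,65] → X
    (6,3)@(13, 7): e=[39,14,37] → X
    (8,3)@(17, 7): e=[87,22,-19] → .
    (5,4)@(11, 9): e=[21,26,43] → X
    (7,4)@(15, 9): e=[69,34,-13] → .
    (4,5)@(9, 11): e=[3,38,49] → X
    (6,5)@(13, 11): e=[51,46,-7] → .
    (4,6)@(9, 13): e=[9,54,27] → X
    (5,6)@(11, 13): e=[33,58,-1] → .
  covered (11 px):
    . . . . . . . . . .
    . . . . . . . . . .
    . . . . . . . X X .
    . . . . . X X X . .
    . . . . . X X . . .
    . . . . X X . . . .
    . . . . X . . . . .
    . . . . X . . . . .
    . . . . . . . . . .
    . . . . . . . . . .
T4:
  2·area = 28
  edge (18, 8)→(4, 8): d=(-14,0) right/bottom  bias=-1
  edge (4, 8)→(6, 6): d=(2,-2) top-left  bias=+0
  edge (6, 6)→(18, 8): d=(12,2) right/bottom  bias=-1
    (5,0)@(11, 1): e=[98,0,-70] → .  [on edge]
    (4,1)@(9, 3): e=[70,0,-42] → .  [on edge]
    (3,2)@(7, 5): e=[42,0,-14] → .  [on edge]
    (2,3)@(5, 7): e=[14,0,14] → X  [on edge]
    (3,3)@(7, 7): e=[14,4,10] → X
    (4,3)@(9, 7): e=[14,8,6] → X
    (5,3)@(11, 7): e=[14,12,2] → X
    (6,3)@(13, 7): e=[14,16,-2] → .
    (1,4)@(3, 9): e=[-14,0,42] → .  [on edge]
    (2,4)@(5, 9): e=[-14,4,38] → .
    (3,4)@(7, 9): e=[-14,8,34] → .
    (4,4)@(9, 9): e=[-14,12,30] → .
    (0,5)@(1, 11): e=[-42,0,70] → .  [on edge]
  covered (4 px):
    . . . . . . . . . .
    . . . . . . . . . .
    . . . . . . . . . .
    . . X X X X . . . .
    . . . . . . . . . .
    . . . . . . . . . .
    . . . . . . . . . .
    . . . . . . . . . .
    . . . . . . . . . .
    . . . . . . . . . .

Answer: 30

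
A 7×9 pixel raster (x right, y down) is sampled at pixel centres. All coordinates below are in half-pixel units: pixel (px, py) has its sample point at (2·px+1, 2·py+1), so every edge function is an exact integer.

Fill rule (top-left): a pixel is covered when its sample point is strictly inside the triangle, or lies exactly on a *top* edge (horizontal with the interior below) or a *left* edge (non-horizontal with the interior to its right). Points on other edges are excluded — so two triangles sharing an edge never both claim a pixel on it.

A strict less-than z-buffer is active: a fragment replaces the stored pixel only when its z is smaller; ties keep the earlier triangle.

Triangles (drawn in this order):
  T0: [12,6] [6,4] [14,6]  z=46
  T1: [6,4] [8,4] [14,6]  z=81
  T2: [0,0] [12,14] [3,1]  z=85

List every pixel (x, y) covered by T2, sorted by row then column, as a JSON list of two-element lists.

T0:
  2·area = 4
  edge (12, 6)→(6, 4): d=(-6,-2) top-left  bias=+0
  edge (6, 4)→(14, 6): d=(8,2) right/bottom  bias=-1
  edge (14, 6)→(12, 6): d=(-2,0) right/bottom  bias=-1
    (1,1)@(3, 3): e=[0,-2,6] → .  [on edge]
    (4,2)@(9, 5): e=[0,2,2] → X  [on edge]
    (5,2)@(11, 5): e=[4,-2,2] → .
    (4,3)@(9, 7): e=[-12,18,-2] → .
  covered (1 px):
    . . . . . . .
    . . . . . . .
    . . . . X . .
    . . . . . . .
    . . . . . . .
    . . . . . . .
    . . . . . . .
    . . . . . . .
    . . . . . . .
T1:
  2·area = 4
  edge (6, 4)→(8, 4): d=(2,0) top-left  bias=+0
  edge (8, 4)→(14, 6): d=(6,2) right/bottom  bias=-1
  edge (14, 6)→(6, 4): d=(-8,-2) top-left  bias=+0
    (2,1)@(5, 3): e=[-2,0,6] → .  [on edge]
    (5,2)@(11, 5): e=[2,0,2] → .  [on edge]
  covered (0 px):
    . . . . . . .
    . . . . . . .
    . . . . . . .
    . . . . . . .
    . . . . . . .
    . . . . . . .
    . . . . . . .
    . . . . . . .
    . . . . . . .
T2:
  2·area = 30  (B↔C swapped to make it positive)
  edge (0, 0)→(3, 1): d=(3,1) right/bottom  bias=-1
  edge (3, 1)→(12, 14): d=(9,13) right/bottom  bias=-1
  edge (12, 14)→(0, 0): d=(-12,-14) top-left  bias=+0
    (0,0)@(1, 1): e=[2,26,2] → X
    (1,0)@(3, 1): e=[0,0,30] → .  [on edge]
    (0,1)@(1, 3): e=[8,44,-22] → .
    (1,1)@(3, 3): e=[6,18,6] → X
    (2,1)@(5, 3): e=[4,-8,34] → .
    (4,1)@(9, 3): e=[0,-60,90] → .  [on edge]
    (1,2)@(3, 5): e=[12,36,-18] → .
    (2,2)@(5, 5): e=[10,10,10] → X
    (3,2)@(7, 5): e=[8,-16,38] → .
    (2,3)@(5, 7): e=[16,28,-14] → .
    (3,3)@(7, 7): e=[14,2,14] → X
    (4,3)@(9, 7): e=[12,-24,42] → .
  covered (4 px):
    X . . . . . .
    . X . . . . .
    . . X . . . .
    . . . X . . .
    . . . . . . .
    . . . . . . .
    . . . . . . .
    . . . . . . .
    . . . . . . .

Answer: [[0,0],[1,1],[2,2],[3,3]]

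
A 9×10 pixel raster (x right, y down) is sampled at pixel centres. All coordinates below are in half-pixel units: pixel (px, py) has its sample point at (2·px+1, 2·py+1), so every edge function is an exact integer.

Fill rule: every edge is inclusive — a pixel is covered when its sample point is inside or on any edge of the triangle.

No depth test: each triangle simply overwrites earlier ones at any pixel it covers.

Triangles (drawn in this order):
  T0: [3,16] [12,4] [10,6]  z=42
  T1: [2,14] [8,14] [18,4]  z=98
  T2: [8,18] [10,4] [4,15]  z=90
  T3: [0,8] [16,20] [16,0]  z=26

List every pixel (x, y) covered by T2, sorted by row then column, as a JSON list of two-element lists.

T0:
  2·area = 6  (B↔C swapped to make it positive)
  edge (3, 16)→(10, 6): d=(7,-10) inclusive
  edge (10, 6)→(12, 4): d=(2,-2) inclusive
  edge (12, 4)→(3, 16): d=(-9,12) inclusive
    (7,0)@(15, 1): e=[15,0,-9] → .  [on edge]
    (6,1)@(13, 3): e=[9,0,-3] → .  [on edge]
    (5,2)@(11, 5): e=[3,0,3] → X  [on edge]
    (6,2)@(13, 5): e=[23,4,-21] → .
    (4,3)@(9, 7): e=[-3,0,9] → .  [on edge]
    (5,3)@(11, 7): e=[17,4,-15] → .
    (3,4)@(7, 9): e=[-9,0,15] → .  [on edge]
    (2,5)@(5, 11): e=[-15,0,21] → .  [on edge]
    (1,6)@(3, 13): e=[-21,0,27] → .  [on edge]
    (0,7)@(1, 15): e=[-27,0,33] → .  [on edge]
  covered (1 px):
    . . . . . . . . .
    . . . . . . . . .
    . . . . . X . . .
    . . . . . . . . .
    . . . . . . . . .
    . . . . . . . . .
    . . . . . . . . .
    . . . . . . . . .
    . . . . . . . . .
    . . . . . . . . .
T1:
  2·area = 60  (B↔C swapped to make it positive)
  edge (2, 14)→(18, 4): d=(16,-10) inclusive
  edge (18, 4)→(8, 14): d=(-10,10) inclusive
  edge (8, 14)→(2, 14): d=(-6,0) inclusive
    (8,2)@(17, 5): e=[6,0,54] → X  [on edge]
    (7,3)@(15, 7): e=[18,0,42] → X  [on edge]
    (8,3)@(17, 7): e=[38,-20,42] → .
    (5,4)@(11, 9): e=[10,20,30] → X
    (6,4)@(13, 9): e=[30,0,30] → X  [on edge]
    (7,4)@(15, 9): e=[50,-20,30] → .
    (3,5)@(7, 11): e=[2,40,18] → X
    (4,5)@(9, 11): e=[22,20,18] → X
    (5,5)@(11, 11): e=[42,0,18] → X  [on edge]
    (6,5)@(13, 11): e=[62,-20,18] → .
    (2,6)@(5, 13): e=[14,40,6] → X
    (4,6)@(9, 13): e=[54,0,6] → X  [on edge]
    (3,7)@(7, 15): e=[66,0,-6] → .  [on edge]
    (2,8)@(5, 17): e=[78,0,-18] → .  [on edge]
    (1,9)@(3, 19): e=[90,0,-30] → .  [on edge]
  covered (10 px):
    . . . . . . . . .
    . . . . . . . . .
    . . . . . . . . X
    . . . . . . . X .
    . . . . . X X . .
    . . . X X X . . .
    . . X X X . . . .
    . . . . . . . . .
    . . . . . . . . .
    . . . . . . . . .
T2:
  2·area = 62  (B↔C swapped to make it positive)
  edge (8, 18)→(4, 15): d=(-4,-3) inclusive
  edge (4, 15)→(10, 4): d=(6,-11) inclusive
  edge (10, 4)→(8, 18): d=(-2,14) inclusive
    (4,3)@(9, 7): e=[47,7,8] → X
    (5,3)@(11, 7): e=[53,29,-20] → .
    (4,4)@(9, 9): e=[39,19,4] → X
    (5,4)@(11, 9): e=[45,41,-24] → .
    (3,5)@(7, 11): e=[25,9,28] → X
    (4,5)@(9, 11): e=[31,31,0] → X  [on edge]
    (5,5)@(11, 11): e=[37,53,-28] → .
    (3,6)@(7, 13): e=[17,21,24] → X
    (4,6)@(9, 13): e=[23,43,-4] → .
    (2,7)@(5, 15): e=[3,11,48] → X
    (4,7)@(9, 15): e=[15,55,-8] → .
    (2,8)@(5, 17): e=[-5,23,44] → .
  covered (8 px):
    . . . . . . . . .
    . . . . . . . . .
    . . . . . . . . .
    . . . . X . . . .
    . . . . X . . . .
    . . . X X . . . .
    . . . X . . . . .
    . . X X . . . . .
    . . . X . . . . .
    . . . . . . . . .
T3:
  2·area = 320  (B↔C swapped to make it positive)
  edge (0, 8)→(16, 0): d=(16,-8) inclusive
  edge (16, 0)→(16, 20): d=(0,20) inclusive
  edge (16, 20)→(0, 8): d=(-16,-12) inclusive
    (7,0)@(15, 1): e=[8,20,292] → X
    (8,0)@(17, 1): e=[24,-20,316] → .
    (5,1)@(11, 3): e=[8,100,212] → X
    (6,1)@(13, 3): e=[24,60,236] → X
    (8,1)@(17, 3): e=[56,-20,284] → .
    (3,2)@(7, 5): e=[8,180,132] → X
    (4,2)@(9, 5): e=[24,140,156] → X
    (8,2)@(17, 5): e=[88,-20,252] → .
    (1,3)@(3, 7): e=[8,260,52] → X
    (2,3)@(5, 7): e=[24,220,76] → X
    (8,3)@(17, 7): e=[120,-20,220] → .
    (1,4)@(3, 9): e=[40,260,20] → X
  covered (40 px):
    . . . . . . . X .
    . . . . . X X X .
    . . . X X X X X .
    . X X X X X X X .
    . X X X X X X X .
    . . X X X X X X .
    . . . X X X X X .
    . . . . . X X X .
    . . . . . . X X .
    . . . . . . . X .

Final: [[4,3],[4,4],[3,5],[4,5],[3,6],[2,7],[3,7],[3,8]]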